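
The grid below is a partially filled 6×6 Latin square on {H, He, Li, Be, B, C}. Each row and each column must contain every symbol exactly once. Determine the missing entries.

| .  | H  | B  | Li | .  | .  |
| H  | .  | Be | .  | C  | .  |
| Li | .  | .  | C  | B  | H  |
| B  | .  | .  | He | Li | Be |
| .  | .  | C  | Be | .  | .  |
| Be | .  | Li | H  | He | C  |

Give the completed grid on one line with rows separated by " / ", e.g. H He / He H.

(r1,c5): row 1 has {H,Li,B}; column 5 has {He,Li,B,C}, so it must be Be.
(r1,c6): row 1 has {H,Li,Be,B}; column 6 has {H,Be,C}, so it must be He.
(r2,c4): row 2 has {H,Be,C}; column 4 has {H,He,Li,Be,C}, so it must be B.
(r2,c6): row 2 has {H,Be,B,C}; column 6 has {H,He,Be,C}, so it must be Li.
(r3,c3): row 3 has {H,Li,B,C}; column 3 has {Li,Be,B,C}, so it must be He.
(r4,c2): row 4 has {He,Li,Be,B}; column 2 has {H}, so it must be C.
(r4,c3): row 4 has {He,Li,Be,B,C}; column 3 has {He,Li,Be,B,C}, so it must be H.
(r5,c1): row 5 has {Be,C}; column 1 has {H,Li,Be,B}, so it must be He.
(r5,c5): row 5 has {He,Be,C}; column 5 has {He,Li,Be,B,C}, so it must be H.
(r5,c6): row 5 has {H,He,Be,C}; column 6 has {H,He,Li,Be,C}, so it must be B.
(r6,c2): row 6 has {H,He,Li,Be,C}; column 2 has {H,C}, so it must be B.
(r1,c1): row 1 has {H,He,Li,Be,B}; column 1 has {H,He,Li,Be,B}, so it must be C.
(r2,c2): row 2 has {H,Li,Be,B,C}; column 2 has {H,B,C}, so it must be He.
(r3,c2): row 3 has {H,He,Li,B,C}; column 2 has {H,He,B,C}, so it must be Be.
(r5,c2): row 5 has {H,He,Be,B,C}; column 2 has {H,He,Be,B,C}, so it must be Li.

C H B Li Be He / H He Be B C Li / Li Be He C B H / B C H He Li Be / He Li C Be H B / Be B Li H He C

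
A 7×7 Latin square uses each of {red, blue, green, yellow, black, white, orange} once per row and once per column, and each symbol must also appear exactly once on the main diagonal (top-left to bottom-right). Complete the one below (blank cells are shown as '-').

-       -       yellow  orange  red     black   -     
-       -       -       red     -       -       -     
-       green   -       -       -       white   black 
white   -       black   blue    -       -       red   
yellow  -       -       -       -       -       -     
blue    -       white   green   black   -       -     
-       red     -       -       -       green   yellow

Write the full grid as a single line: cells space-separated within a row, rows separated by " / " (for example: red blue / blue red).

row 1 has {red,yellow,black,orange}; column 1 has {blue,yellow,white}; the diagonal has {blue,yellow} — only green is left for (r1,c1).
row 3 has {green,black,white}; column 4 has {red,blue,green,orange} — only yellow is left for (r3,c4).
row 6 has {blue,green,black,white}; column 7 has {red,yellow,black} — only orange is left for (r6,c7).
row 6 has {blue,green,black,white,orange}; column 2 has {red,green} — only yellow is left for (r6,c2).
row 6 has {blue,green,yellow,black,white,orange}; column 6 has {green,black,white}; the diagonal has {blue,green,yellow} — only red is left for (r6,c6).
row 3 has {green,yellow,black,white}; column 3 has {yellow,black,white}; the diagonal has {red,blue,green,yellow} — only orange is left for (r3,c3).
row 3 has {green,yellow,black,white,orange}; column 5 has {red,black} — only blue is left for (r3,c5).
row 4 has {red,blue,black,white}; column 2 has {red,green,yellow} — only orange is left for (r4,c2).
row 4 has {red,blue,black,white,orange}; column 6 has {red,green,black,white} — only yellow is left for (r4,c6).
row 5 has {yellow}; column 5 has {red,blue,black}; the diagonal has {red,blue,green,yellow,orange} — only white is left for (r5,c5).
row 7 has {red,green,yellow}; column 3 has {yellow,black,white,orange} — only blue is left for (r7,c3).
row 7 has {red,blue,green,yellow}; column 5 has {red,blue,black,white} — only orange is left for (r7,c5).
row 2 has {red}; column 2 has {red,green,yellow,orange}; the diagonal has {red,blue,green,yellow,white,orange} — only black is left for (r2,c2).
row 2 has {red,black}; column 3 has {blue,yellow,black,white,orange} — only green is left for (r2,c3).
row 2 has {red,green,black}; column 5 has {red,blue,black,white,orange} — only yellow is left for (r2,c5).
row 3 has {blue,green,yellow,black,white,orange}; column 1 has {blue,green,yellow,white} — only red is left for (r3,c1).
row 4 has {red,blue,yellow,black,white,orange}; column 5 has {red,blue,yellow,black,white,orange} — only green is left for (r4,c5).
row 5 has {yellow,white}; column 2 has {red,green,yellow,black,orange} — only blue is left for (r5,c2).
row 5 has {blue,yellow,white}; column 3 has {blue,green,yellow,black,white,orange} — only red is left for (r5,c3).
row 5 has {red,blue,yellow,white}; column 4 has {red,blue,green,yellow,orange} — only black is left for (r5,c4).
row 5 has {red,blue,yellow,black,white}; column 6 has {red,green,yellow,black,white} — only orange is left for (r5,c6).
row 5 has {red,blue,yellow,black,white,orange}; column 7 has {red,yellow,black,orange} — only green is left for (r5,c7).
row 7 has {red,blue,green,yellow,orange}; column 1 has {red,blue,green,yellow,white} — only black is left for (r7,c1).
row 7 has {red,blue,green,yellow,black,orange}; column 4 has {red,blue,green,yellow,black,orange} — only white is left for (r7,c4).
row 1 has {red,green,yellow,black,orange}; column 2 has {red,blue,green,yellow,black,orange} — only white is left for (r1,c2).
row 1 has {red,green,yellow,black,white,orange}; column 7 has {red,green,yellow,black,orange} — only blue is left for (r1,c7).
row 2 has {red,green,yellow,black}; column 1 has {red,blue,green,yellow,black,white} — only orange is left for (r2,c1).
row 2 has {red,green,yellow,black,orange}; column 6 has {red,green,yellow,black,white,orange} — only blue is left for (r2,c6).
row 2 has {red,blue,green,yellow,black,orange}; column 7 has {red,blue,green,yellow,black,orange} — only white is left for (r2,c7).

green white yellow orange red black blue / orange black green red yellow blue white / red green orange yellow blue white black / white orange black blue green yellow red / yellow blue red black white orange green / blue yellow white green black red orange / black red blue white orange green yellow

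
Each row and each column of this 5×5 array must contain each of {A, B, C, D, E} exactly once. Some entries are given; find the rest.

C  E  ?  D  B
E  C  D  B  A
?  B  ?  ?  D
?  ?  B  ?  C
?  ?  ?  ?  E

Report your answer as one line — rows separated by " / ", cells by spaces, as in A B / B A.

row 1 has {B,C,D,E}; column 3 has {B,D} — only A is left for (r1,c3).
row 3 has {B,D}; column 1 has {C,E} — only A is left for (r3,c1).
row 4 has {B,C}; column 1 has {A,C,E} — only D is left for (r4,c1).
row 4 has {B,C,D}; column 2 has {B,C,E} — only A is left for (r4,c2).
row 4 has {A,B,C,D}; column 4 has {B,D} — only E is left for (r4,c4).
row 5 has {E}; column 1 has {A,C,D,E} — only B is left for (r5,c1).
row 5 has {B,E}; column 2 has {A,B,C,E} — only D is left for (r5,c2).
row 5 has {B,D,E}; column 3 has {A,B,D} — only C is left for (r5,c3).
row 5 has {B,C,D,E}; column 4 has {B,D,E} — only A is left for (r5,c4).
row 3 has {A,B,D}; column 3 has {A,B,C,D} — only E is left for (r3,c3).
row 3 has {A,B,D,E}; column 4 has {A,B,D,E} — only C is left for (r3,c4).

C E A D B / E C D B A / A B E C D / D A B E C / B D C A E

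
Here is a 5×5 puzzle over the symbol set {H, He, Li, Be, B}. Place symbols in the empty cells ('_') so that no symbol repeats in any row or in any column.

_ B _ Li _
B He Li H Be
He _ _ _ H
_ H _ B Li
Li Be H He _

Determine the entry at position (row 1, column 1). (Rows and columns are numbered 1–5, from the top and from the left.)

H

(r1,c5): row 1 has {Li,B}; column 5 has {H,Li,Be}, so it must be He.
(r3,c2): row 3 has {H,He}; column 2 has {H,He,Be,B}, so it must be Li.
(r3,c4): row 3 has {H,He,Li}; column 4 has {H,He,Li,B}, so it must be Be.
(r4,c1): row 4 has {H,Li,B}; column 1 has {He,Li,B}, so it must be Be.
(r4,c3): row 4 has {H,Li,Be,B}; column 3 has {H,Li}, so it must be He.
(r5,c5): row 5 has {H,He,Li,Be}; column 5 has {H,He,Li,Be}, so it must be B.
(r1,c1): row 1 has {He,Li,B}; column 1 has {He,Li,Be,B}, so it must be H.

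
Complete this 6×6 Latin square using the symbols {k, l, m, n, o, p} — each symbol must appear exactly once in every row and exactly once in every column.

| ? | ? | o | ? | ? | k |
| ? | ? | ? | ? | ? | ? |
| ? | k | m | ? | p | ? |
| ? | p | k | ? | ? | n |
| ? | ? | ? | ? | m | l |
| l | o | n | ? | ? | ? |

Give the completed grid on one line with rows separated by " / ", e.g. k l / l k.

p l o m n k / k m l n o p / n k m l p o / m p k o l n / o n p k m l / l o n p k m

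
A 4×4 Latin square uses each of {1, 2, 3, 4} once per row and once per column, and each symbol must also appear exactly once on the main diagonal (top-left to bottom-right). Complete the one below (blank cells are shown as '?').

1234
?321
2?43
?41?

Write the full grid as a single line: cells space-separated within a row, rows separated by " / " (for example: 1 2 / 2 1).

(r2,c1) = 4
(r3,c2) = 1
(r4,c1) = 3
(r4,c4) = 2

1 2 3 4 / 4 3 2 1 / 2 1 4 3 / 3 4 1 2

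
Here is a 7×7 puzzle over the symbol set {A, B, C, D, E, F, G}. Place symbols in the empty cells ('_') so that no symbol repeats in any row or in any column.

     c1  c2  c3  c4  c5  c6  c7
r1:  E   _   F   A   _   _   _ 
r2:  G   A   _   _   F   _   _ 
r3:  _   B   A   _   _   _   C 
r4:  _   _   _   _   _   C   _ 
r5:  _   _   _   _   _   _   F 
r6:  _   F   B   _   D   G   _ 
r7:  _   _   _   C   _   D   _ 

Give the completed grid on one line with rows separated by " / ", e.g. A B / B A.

(r1,c6) = B
(r2,c6) = E
(r3,c6) = F
(r5,c6) = A
(r6,c4) = E
(r6,c7) = A
(r3,c1) = D
(r3,c4) = G
(r3,c5) = E
(r6,c1) = C
(r5,c1) = B
(r5,c4) = D
(r2,c4) = B
(r2,c7) = D
(r4,c4) = F
(r1,c7) = G
(r2,c3) = C
(r4,c1) = A
(r7,c1) = F
(r1,c5) = C
(r5,c5) = G
(r1,c2) = D
(r4,c5) = B
(r4,c7) = E
(r5,c3) = E
(r7,c3) = G
(r7,c5) = A
(r7,c7) = B
(r4,c2) = G
(r4,c3) = D
(r5,c2) = C
(r7,c2) = E

E D F A C B G / G A C B F E D / D B A G E F C / A G D F B C E / B C E D G A F / C F B E D G A / F E G C A D B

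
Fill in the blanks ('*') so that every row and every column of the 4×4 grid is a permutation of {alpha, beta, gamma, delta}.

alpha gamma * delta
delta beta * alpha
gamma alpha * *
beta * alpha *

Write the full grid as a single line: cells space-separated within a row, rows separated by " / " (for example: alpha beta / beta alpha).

(r1,c3) = beta
(r2,c3) = gamma
(r3,c3) = delta
(r3,c4) = beta
(r4,c2) = delta
(r4,c4) = gamma

alpha gamma beta delta / delta beta gamma alpha / gamma alpha delta beta / beta delta alpha gamma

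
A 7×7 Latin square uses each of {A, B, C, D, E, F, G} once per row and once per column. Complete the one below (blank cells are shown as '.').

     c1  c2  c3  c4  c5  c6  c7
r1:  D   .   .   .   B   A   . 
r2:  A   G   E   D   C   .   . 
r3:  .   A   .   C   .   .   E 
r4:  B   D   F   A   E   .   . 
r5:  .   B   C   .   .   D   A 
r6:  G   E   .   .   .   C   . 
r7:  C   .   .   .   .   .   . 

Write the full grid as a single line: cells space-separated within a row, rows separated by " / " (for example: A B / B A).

(r1,c3) = G
(r3,c1) = F
(r4,c6) = G
(r4,c7) = C
(r5,c1) = E
(r7,c2) = F
(r1,c2) = C
(r1,c7) = F
(r2,c7) = B
(r3,c6) = B
(r6,c7) = D
(r7,c6) = E
(r7,c7) = G
(r1,c4) = E
(r2,c6) = F
(r3,c3) = D
(r3,c5) = G
(r5,c5) = F
(r6,c5) = A
(r7,c4) = B
(r7,c5) = D
(r5,c4) = G
(r6,c3) = B
(r6,c4) = F
(r7,c3) = A

D C G E B A F / A G E D C F B / F A D C G B E / B D F A E G C / E B C G F D A / G E B F A C D / C F A B D E G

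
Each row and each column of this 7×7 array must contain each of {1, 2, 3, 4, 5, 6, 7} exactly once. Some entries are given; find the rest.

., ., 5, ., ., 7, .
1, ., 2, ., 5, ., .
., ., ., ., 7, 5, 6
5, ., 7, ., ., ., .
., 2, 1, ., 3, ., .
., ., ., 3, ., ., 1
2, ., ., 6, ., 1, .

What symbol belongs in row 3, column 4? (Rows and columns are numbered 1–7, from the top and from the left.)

(r7,c5) = 4
(r7,c3) = 3
(r3,c3) = 4
(r6,c3) = 6
(r6,c5) = 2
(r6,c6) = 4
(r3,c1) = 3
(r3,c2) = 1
(r3,c4) = 2

2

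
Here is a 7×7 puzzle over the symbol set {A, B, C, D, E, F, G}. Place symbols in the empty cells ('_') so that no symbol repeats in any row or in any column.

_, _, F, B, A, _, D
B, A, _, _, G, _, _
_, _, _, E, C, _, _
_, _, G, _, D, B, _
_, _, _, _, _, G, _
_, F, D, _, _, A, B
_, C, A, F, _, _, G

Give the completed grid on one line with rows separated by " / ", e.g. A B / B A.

row 3 has {C,E}; column 3 has {A,D,F,G} — only B is left for (r3,c3).
row 4 has {B,D,G}; column 2 has {A,C,F} — only E is left for (r4,c2).
row 6 has {A,B,D,F}; column 5 has {A,C,D,G} — only E is left for (r6,c5).
row 7 has {A,C,F,G}; column 5 has {A,C,D,E,G} — only B is left for (r7,c5).
row 1 has {A,B,D,F}; column 2 has {A,C,E,F} — only G is left for (r1,c2).
row 3 has {B,C,E}; column 2 has {A,C,E,F,G} — only D is left for (r3,c2).
row 3 has {B,C,D,E}; column 6 has {A,B,G} — only F is left for (r3,c6).
row 3 has {B,C,D,E,F}; column 7 has {B,D,G} — only A is left for (r3,c7).
row 5 has {G}; column 2 has {A,C,D,E,F,G} — only B is left for (r5,c2).
row 5 has {B,G}; column 5 has {A,B,C,D,E,G} — only F is left for (r5,c5).
row 3 has {A,B,C,D,E,F}; column 1 has {B} — only G is left for (r3,c1).
row 6 has {A,B,D,E,F}; column 1 has {B,G} — only C is left for (r6,c1).
row 6 has {A,B,C,D,E,F}; column 4 has {B,E,F} — only G is left for (r6,c4).
row 1 has {A,B,D,F,G}; column 1 has {B,C,G} — only E is left for (r1,c1).
row 1 has {A,B,D,E,F,G}; column 6 has {A,B,F,G} — only C is left for (r1,c6).
row 7 has {A,B,C,F,G}; column 1 has {B,C,E,G} — only D is left for (r7,c1).
row 7 has {A,B,C,D,F,G}; column 6 has {A,B,C,F,G} — only E is left for (r7,c6).
row 2 has {A,B,G}; column 6 has {A,B,C,E,F,G} — only D is left for (r2,c6).
row 5 has {B,F,G}; column 1 has {B,C,D,E,G} — only A is left for (r5,c1).
row 2 has {A,B,D,G}; column 4 has {B,E,F,G} — only C is left for (r2,c4).
row 4 has {B,D,E,G}; column 1 has {A,B,C,D,E,G} — only F is left for (r4,c1).
row 4 has {B,D,E,F,G}; column 4 has {B,C,E,F,G} — only A is left for (r4,c4).
row 4 has {A,B,D,E,F,G}; column 7 has {A,B,D,G} — only C is left for (r4,c7).
row 5 has {A,B,F,G}; column 4 has {A,B,C,E,F,G} — only D is left for (r5,c4).
row 5 has {A,B,D,F,G}; column 7 has {A,B,C,D,G} — only E is left for (r5,c7).
row 2 has {A,B,C,D,G}; column 3 has {A,B,D,F,G} — only E is left for (r2,c3).
row 2 has {A,B,C,D,E,G}; column 7 has {A,B,C,D,E,G} — only F is left for (r2,c7).
row 5 has {A,B,D,E,F,G}; column 3 has {A,B,D,E,F,G} — only C is left for (r5,c3).

E G F B A C D / B A E C G D F / G D B E C F A / F E G A D B C / A B C D F G E / C F D G E A B / D C A F B E G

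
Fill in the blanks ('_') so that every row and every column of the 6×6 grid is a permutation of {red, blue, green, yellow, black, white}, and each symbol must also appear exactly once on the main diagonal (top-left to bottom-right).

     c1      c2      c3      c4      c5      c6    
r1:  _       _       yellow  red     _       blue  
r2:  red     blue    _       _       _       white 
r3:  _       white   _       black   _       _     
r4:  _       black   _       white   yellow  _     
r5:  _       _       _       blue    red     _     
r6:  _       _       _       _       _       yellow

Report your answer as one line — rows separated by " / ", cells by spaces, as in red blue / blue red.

black green yellow red white blue / red blue black yellow green white / yellow white green black blue red / blue black red white yellow green / green yellow white blue red black / white red blue green black yellow

Cell (r1,c2): row 1 has {red,blue,yellow}; column 2 has {blue,black,white} → green.
Cell (r3,c3): row 3 has {black,white}; column 3 has {yellow}; the diagonal has {red,blue,yellow,white} → green.
Cell (r3,c5): row 3 has {green,black,white}; column 5 has {red,yellow} → blue.
Cell (r3,c6): row 3 has {blue,green,black,white}; column 6 has {blue,yellow,white} → red.
Cell (r4,c6): row 4 has {yellow,black,white}; column 6 has {red,blue,yellow,white} → green.
Cell (r5,c2): row 5 has {red,blue}; column 2 has {blue,green,black,white} → yellow.
Cell (r5,c6): row 5 has {red,blue,yellow}; column 6 has {red,blue,green,yellow,white} → black.
Cell (r6,c2): row 6 has {yellow}; column 2 has {blue,green,yellow,black,white} → red.
Cell (r6,c4): row 6 has {red,yellow}; column 4 has {red,blue,black,white} → green.
Cell (r1,c1): row 1 has {red,blue,green,yellow}; column 1 has {red}; the diagonal has {red,blue,green,yellow,white} → black.
Cell (r1,c5): row 1 has {red,blue,green,yellow,black}; column 5 has {red,blue,yellow} → white.
Cell (r2,c3): row 2 has {red,blue,white}; column 3 has {green,yellow} → black.
Cell (r2,c4): row 2 has {red,blue,black,white}; column 4 has {red,blue,green,black,white} → yellow.
Cell (r2,c5): row 2 has {red,blue,yellow,black,white}; column 5 has {red,blue,yellow,white} → green.
Cell (r3,c1): row 3 has {red,blue,green,black,white}; column 1 has {red,black} → yellow.
Cell (r4,c1): row 4 has {green,yellow,black,white}; column 1 has {red,yellow,black} → blue.
Cell (r4,c3): row 4 has {blue,green,yellow,black,white}; column 3 has {green,yellow,black} → red.
Cell (r5,c3): row 5 has {red,blue,yellow,black}; column 3 has {red,green,yellow,black} → white.
Cell (r6,c1): row 6 has {red,green,yellow}; column 1 has {red,blue,yellow,black} → white.
Cell (r6,c3): row 6 has {red,green,yellow,white}; column 3 has {red,green,yellow,black,white} → blue.
Cell (r6,c5): row 6 has {red,blue,green,yellow,white}; column 5 has {red,blue,green,yellow,white} → black.
Cell (r5,c1): row 5 has {red,blue,yellow,black,white}; column 1 has {red,blue,yellow,black,white} → green.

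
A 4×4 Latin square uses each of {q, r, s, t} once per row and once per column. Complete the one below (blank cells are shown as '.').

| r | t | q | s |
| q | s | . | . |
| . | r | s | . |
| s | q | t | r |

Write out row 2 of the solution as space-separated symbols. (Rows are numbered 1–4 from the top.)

q s r t

(r2,c3) = r
(r2,c4) = t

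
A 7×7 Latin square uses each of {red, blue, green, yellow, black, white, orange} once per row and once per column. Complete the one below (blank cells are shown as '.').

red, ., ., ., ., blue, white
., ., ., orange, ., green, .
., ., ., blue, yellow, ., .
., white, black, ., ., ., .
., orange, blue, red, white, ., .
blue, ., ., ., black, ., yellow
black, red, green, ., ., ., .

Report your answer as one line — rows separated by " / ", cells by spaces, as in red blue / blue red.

red yellow orange black green blue white / white blue yellow orange red green black / green black white blue yellow red orange / orange white black green blue yellow red / yellow orange blue red white black green / blue green red white black orange yellow / black red green yellow orange white blue

(r6,c2): row 6 has {blue,yellow,black}; column 2 has {red,white,orange}, so it must be green.
(r6,c4): row 6 has {blue,green,yellow,black}; column 4 has {red,blue,orange}, so it must be white.
(r7,c4): row 7 has {red,green,black}; column 4 has {red,blue,white,orange}, so it must be yellow.
(r3,c2): row 3 has {blue,yellow}; column 2 has {red,green,white,orange}, so it must be black.
(r4,c4): row 4 has {black,white}; column 4 has {red,blue,yellow,white,orange}, so it must be green.
(r1,c2): row 1 has {red,blue,white}; column 2 has {red,green,black,white,orange}, so it must be yellow.
(r1,c3): row 1 has {red,blue,yellow,white}; column 3 has {blue,green,black}, so it must be orange.
(r1,c4): row 1 has {red,blue,yellow,white,orange}; column 4 has {red,blue,green,yellow,white,orange}, so it must be black.
(r1,c5): row 1 has {red,blue,yellow,black,white,orange}; column 5 has {yellow,black,white}, so it must be green.
(r2,c2): row 2 has {green,orange}; column 2 has {red,green,yellow,black,white,orange}, so it must be blue.
(r2,c5): row 2 has {blue,green,orange}; column 5 has {green,yellow,black,white}, so it must be red.
(r2,c7): row 2 has {red,blue,green,orange}; column 7 has {yellow,white}, so it must be black.
(r5,c7): row 5 has {red,blue,white,orange}; column 7 has {yellow,black,white}, so it must be green.
(r6,c3): row 6 has {blue,green,yellow,black,white}; column 3 has {blue,green,black,orange}, so it must be red.
(r6,c6): row 6 has {red,blue,green,yellow,black,white}; column 6 has {blue,green}, so it must be orange.
(r7,c6): row 7 has {red,green,yellow,black}; column 6 has {blue,green,orange}, so it must be white.
(r3,c3): row 3 has {blue,yellow,black}; column 3 has {red,blue,green,black,orange}, so it must be white.
(r3,c6): row 3 has {blue,yellow,black,white}; column 6 has {blue,green,white,orange}, so it must be red.
(r3,c7): row 3 has {red,blue,yellow,black,white}; column 7 has {green,yellow,black,white}, so it must be orange.
(r4,c6): row 4 has {green,black,white}; column 6 has {red,blue,green,white,orange}, so it must be yellow.
(r5,c1): row 5 has {red,blue,green,white,orange}; column 1 has {red,blue,black}, so it must be yellow.
(r5,c6): row 5 has {red,blue,green,yellow,white,orange}; column 6 has {red,blue,green,yellow,white,orange}, so it must be black.
(r7,c7): row 7 has {red,green,yellow,black,white}; column 7 has {green,yellow,black,white,orange}, so it must be blue.
(r2,c1): row 2 has {red,blue,green,black,orange}; column 1 has {red,blue,yellow,black}, so it must be white.
(r2,c3): row 2 has {red,blue,green,black,white,orange}; column 3 has {red,blue,green,black,white,orange}, so it must be yellow.
(r3,c1): row 3 has {red,blue,yellow,black,white,orange}; column 1 has {red,blue,yellow,black,white}, so it must be green.
(r4,c1): row 4 has {green,yellow,black,white}; column 1 has {red,blue,green,yellow,black,white}, so it must be orange.
(r4,c5): row 4 has {green,yellow,black,white,orange}; column 5 has {red,green,yellow,black,white}, so it must be blue.
(r4,c7): row 4 has {blue,green,yellow,black,white,orange}; column 7 has {blue,green,yellow,black,white,orange}, so it must be red.
(r7,c5): row 7 has {red,blue,green,yellow,black,white}; column 5 has {red,blue,green,yellow,black,white}, so it must be orange.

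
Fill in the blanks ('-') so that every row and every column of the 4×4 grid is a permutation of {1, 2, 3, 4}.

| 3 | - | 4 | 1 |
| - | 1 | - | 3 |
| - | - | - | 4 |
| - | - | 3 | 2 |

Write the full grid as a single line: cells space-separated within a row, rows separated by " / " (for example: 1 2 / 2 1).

(r1,c2): row 1 has {1,3,4}; column 2 has {1}, so it must be 2.
(r2,c3): row 2 has {1,3}; column 3 has {3,4}, so it must be 2.
(r3,c2): row 3 has {4}; column 2 has {1,2}, so it must be 3.
(r3,c3): row 3 has {3,4}; column 3 has {2,3,4}, so it must be 1.
(r4,c2): row 4 has {2,3}; column 2 has {1,2,3}, so it must be 4.
(r2,c1): row 2 has {1,2,3}; column 1 has {3}, so it must be 4.
(r3,c1): row 3 has {1,3,4}; column 1 has {3,4}, so it must be 2.
(r4,c1): row 4 has {2,3,4}; column 1 has {2,3,4}, so it must be 1.

3 2 4 1 / 4 1 2 3 / 2 3 1 4 / 1 4 3 2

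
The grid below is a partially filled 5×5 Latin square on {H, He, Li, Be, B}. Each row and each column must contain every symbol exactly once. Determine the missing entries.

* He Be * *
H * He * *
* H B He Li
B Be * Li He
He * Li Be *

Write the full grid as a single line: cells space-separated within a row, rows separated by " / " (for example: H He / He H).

Li He Be H B / H Li He B Be / Be H B He Li / B Be H Li He / He B Li Be H

(r1,c1) = Li
(r2,c4) = B
(r2,c5) = Be
(r3,c1) = Be
(r4,c3) = H
(r5,c2) = B
(r5,c5) = H
(r1,c4) = H
(r1,c5) = B
(r2,c2) = Li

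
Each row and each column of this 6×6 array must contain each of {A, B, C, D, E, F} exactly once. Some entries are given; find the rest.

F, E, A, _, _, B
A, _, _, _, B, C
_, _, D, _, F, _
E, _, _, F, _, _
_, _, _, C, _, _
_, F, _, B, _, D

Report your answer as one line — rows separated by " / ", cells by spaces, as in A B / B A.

F E A D C B / A D F E B C / B C D A F E / E B C F D A / D A B C E F / C F E B A D

At row 1, column 4: row 1 has {A,B,E,F}; column 4 has {B,C,F}; that leaves D.
At row 1, column 5: row 1 has {A,B,D,E,F}; column 5 has {B,F}; that leaves C.
At row 2, column 2: row 2 has {A,B,C}; column 2 has {E,F}; that leaves D.
At row 2, column 4: row 2 has {A,B,C,D}; column 4 has {B,C,D,F}; that leaves E.
At row 3, column 4: row 3 has {D,F}; column 4 has {B,C,D,E,F}; that leaves A.
At row 3, column 6: row 3 has {A,D,F}; column 6 has {B,C,D}; that leaves E.
At row 4, column 6: row 4 has {E,F}; column 6 has {B,C,D,E}; that leaves A.
At row 5, column 6: row 5 has {C}; column 6 has {A,B,C,D,E}; that leaves F.
At row 6, column 1: row 6 has {B,D,F}; column 1 has {A,E,F}; that leaves C.
At row 6, column 3: row 6 has {B,C,D,F}; column 3 has {A,D}; that leaves E.
At row 6, column 5: row 6 has {B,C,D,E,F}; column 5 has {B,C,F}; that leaves A.
At row 2, column 3: row 2 has {A,B,C,D,E}; column 3 has {A,D,E}; that leaves F.
At row 3, column 1: row 3 has {A,D,E,F}; column 1 has {A,C,E,F}; that leaves B.
At row 3, column 2: row 3 has {A,B,D,E,F}; column 2 has {D,E,F}; that leaves C.
At row 4, column 2: row 4 has {A,E,F}; column 2 has {C,D,E,F}; that leaves B.
At row 4, column 3: row 4 has {A,B,E,F}; column 3 has {A,D,E,F}; that leaves C.
At row 4, column 5: row 4 has {A,B,C,E,F}; column 5 has {A,B,C,F}; that leaves D.
At row 5, column 1: row 5 has {C,F}; column 1 has {A,B,C,E,F}; that leaves D.
At row 5, column 2: row 5 has {C,D,F}; column 2 has {B,C,D,E,F}; that leaves A.
At row 5, column 3: row 5 has {A,C,D,F}; column 3 has {A,C,D,E,F}; that leaves B.
At row 5, column 5: row 5 has {A,B,C,D,F}; column 5 has {A,B,C,D,F}; that leaves E.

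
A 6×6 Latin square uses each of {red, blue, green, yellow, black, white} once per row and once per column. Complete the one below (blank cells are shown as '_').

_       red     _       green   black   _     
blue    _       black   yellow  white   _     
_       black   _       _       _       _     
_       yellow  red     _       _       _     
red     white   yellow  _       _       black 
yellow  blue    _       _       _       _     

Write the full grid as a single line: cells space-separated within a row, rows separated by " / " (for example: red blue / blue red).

white red blue green black yellow / blue green black yellow white red / green black white red yellow blue / black yellow red white blue green / red white yellow blue green black / yellow blue green black red white

Cell (r1,c1): row 1 has {red,green,black}; column 1 has {red,blue,yellow} → white.
Cell (r1,c3): row 1 has {red,green,black,white}; column 3 has {red,yellow,black} → blue.
Cell (r1,c6): row 1 has {red,blue,green,black,white}; column 6 has {black} → yellow.
Cell (r2,c2): row 2 has {blue,yellow,black,white}; column 2 has {red,blue,yellow,black,white} → green.
Cell (r2,c6): row 2 has {blue,green,yellow,black,white}; column 6 has {yellow,black} → red.
Cell (r3,c1): row 3 has {black}; column 1 has {red,blue,yellow,white} → green.
Cell (r3,c3): row 3 has {green,black}; column 3 has {red,blue,yellow,black} → white.
Cell (r3,c6): row 3 has {green,black,white}; column 6 has {red,yellow,black} → blue.
Cell (r4,c1): row 4 has {red,yellow}; column 1 has {red,blue,green,yellow,white} → black.
Cell (r5,c4): row 5 has {red,yellow,black,white}; column 4 has {green,yellow} → blue.
Cell (r5,c5): row 5 has {red,blue,yellow,black,white}; column 5 has {black,white} → green.
Cell (r6,c3): row 6 has {blue,yellow}; column 3 has {red,blue,yellow,black,white} → green.
Cell (r6,c5): row 6 has {blue,green,yellow}; column 5 has {green,black,white} → red.
Cell (r6,c6): row 6 has {red,blue,green,yellow}; column 6 has {red,blue,yellow,black} → white.
Cell (r3,c4): row 3 has {blue,green,black,white}; column 4 has {blue,green,yellow} → red.
Cell (r3,c5): row 3 has {red,blue,green,black,white}; column 5 has {red,green,black,white} → yellow.
Cell (r4,c4): row 4 has {red,yellow,black}; column 4 has {red,blue,green,yellow} → white.
Cell (r4,c5): row 4 has {red,yellow,black,white}; column 5 has {red,green,yellow,black,white} → blue.
Cell (r4,c6): row 4 has {red,blue,yellow,black,white}; column 6 has {red,blue,yellow,black,white} → green.
Cell (r6,c4): row 6 has {red,blue,green,yellow,white}; column 4 has {red,blue,green,yellow,white} → black.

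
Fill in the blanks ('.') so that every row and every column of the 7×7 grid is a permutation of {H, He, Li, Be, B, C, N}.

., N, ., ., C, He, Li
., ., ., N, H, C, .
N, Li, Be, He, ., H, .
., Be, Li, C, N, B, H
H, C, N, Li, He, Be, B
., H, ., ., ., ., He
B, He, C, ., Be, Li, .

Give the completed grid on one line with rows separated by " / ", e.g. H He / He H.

(r1,c1) = Be
(r2,c2) = B
(r2,c3) = He
(r2,c7) = Be
(r3,c5) = B
(r3,c7) = C
(r4,c1) = He
(r6,c3) = B
(r6,c4) = Be
(r6,c5) = Li
(r6,c6) = N
(r7,c4) = H
(r7,c7) = N
(r1,c3) = H
(r1,c4) = B
(r2,c1) = Li
(r6,c1) = C

Be N H B C He Li / Li B He N H C Be / N Li Be He B H C / He Be Li C N B H / H C N Li He Be B / C H B Be Li N He / B He C H Be Li N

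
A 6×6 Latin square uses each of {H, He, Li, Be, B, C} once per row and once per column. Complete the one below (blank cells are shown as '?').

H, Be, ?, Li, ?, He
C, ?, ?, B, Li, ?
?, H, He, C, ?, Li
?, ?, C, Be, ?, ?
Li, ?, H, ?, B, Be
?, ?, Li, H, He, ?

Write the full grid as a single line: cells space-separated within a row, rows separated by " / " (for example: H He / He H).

(r1,c3) = B
(r1,c5) = C
(r2,c2) = He
(r2,c3) = Be
(r2,c6) = H
(r3,c5) = Be
(r4,c5) = H
(r4,c6) = B
(r5,c2) = C
(r5,c4) = He
(r6,c2) = B
(r6,c6) = C
(r3,c1) = B
(r4,c1) = He
(r4,c2) = Li
(r6,c1) = Be

H Be B Li C He / C He Be B Li H / B H He C Be Li / He Li C Be H B / Li C H He B Be / Be B Li H He C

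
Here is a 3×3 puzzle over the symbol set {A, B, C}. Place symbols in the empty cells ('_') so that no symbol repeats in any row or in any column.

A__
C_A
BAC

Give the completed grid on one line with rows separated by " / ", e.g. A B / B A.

A C B / C B A / B A C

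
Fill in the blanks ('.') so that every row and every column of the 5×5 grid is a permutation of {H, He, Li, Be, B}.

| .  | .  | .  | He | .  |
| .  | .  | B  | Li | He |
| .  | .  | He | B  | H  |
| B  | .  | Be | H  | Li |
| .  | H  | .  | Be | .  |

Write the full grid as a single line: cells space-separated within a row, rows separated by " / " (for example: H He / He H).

Li B H He Be / H Be B Li He / Be Li He B H / B He Be H Li / He H Li Be B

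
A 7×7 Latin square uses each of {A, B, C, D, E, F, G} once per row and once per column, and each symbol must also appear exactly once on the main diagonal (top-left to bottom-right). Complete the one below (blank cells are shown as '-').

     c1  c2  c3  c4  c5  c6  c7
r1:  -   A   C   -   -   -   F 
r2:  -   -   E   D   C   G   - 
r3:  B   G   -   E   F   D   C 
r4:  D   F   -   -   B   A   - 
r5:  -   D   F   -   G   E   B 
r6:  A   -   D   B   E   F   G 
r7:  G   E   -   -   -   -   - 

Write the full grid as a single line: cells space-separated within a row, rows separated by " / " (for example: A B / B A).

(r1,c1) = E
(r1,c4) = G
(r1,c5) = D
(r1,c6) = B
(r2,c1) = F
(r2,c2) = B
(r2,c7) = A
(r3,c3) = A
(r4,c3) = G
(r4,c4) = C
(r4,c7) = E
(r5,c1) = C
(r5,c4) = A
(r6,c2) = C
(r7,c3) = B
(r7,c4) = F
(r7,c5) = A
(r7,c6) = C
(r7,c7) = D

E A C G D B F / F B E D C G A / B G A E F D C / D F G C B A E / C D F A G E B / A C D B E F G / G E B F A C D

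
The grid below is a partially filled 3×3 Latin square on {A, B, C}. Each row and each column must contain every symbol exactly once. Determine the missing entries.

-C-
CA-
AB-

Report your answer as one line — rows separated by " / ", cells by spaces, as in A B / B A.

B C A / C A B / A B C

At row 1, column 1: row 1 has {C}; column 1 has {A,C}; that leaves B.
At row 1, column 3: row 1 has {B,C}; column 3 is empty so far; that leaves A.
At row 2, column 3: row 2 has {A,C}; column 3 has {A}; that leaves B.
At row 3, column 3: row 3 has {A,B}; column 3 has {A,B}; that leaves C.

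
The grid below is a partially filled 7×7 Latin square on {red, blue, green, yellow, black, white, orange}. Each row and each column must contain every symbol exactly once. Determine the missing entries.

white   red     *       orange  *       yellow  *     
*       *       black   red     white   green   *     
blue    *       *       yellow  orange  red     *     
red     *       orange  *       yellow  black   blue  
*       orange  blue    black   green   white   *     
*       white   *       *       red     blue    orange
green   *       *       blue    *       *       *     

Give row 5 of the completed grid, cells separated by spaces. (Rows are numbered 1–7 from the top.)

At row 1, column 3: row 1 has {red,yellow,white,orange}; column 3 has {blue,black,orange}; that leaves green.
At row 1, column 7: row 1 has {red,green,yellow,white,orange}; column 7 has {blue,orange}; that leaves black.
At row 2, column 7: row 2 has {red,green,black,white}; column 7 has {blue,black,orange}; that leaves yellow.
At row 3, column 3: row 3 has {red,blue,yellow,orange}; column 3 has {blue,green,black,orange}; that leaves white.
At row 3, column 7: row 3 has {red,blue,yellow,white,orange}; column 7 has {blue,yellow,black,orange}; that leaves green.
At row 4, column 2: row 4 has {red,blue,yellow,black,orange}; column 2 has {red,white,orange}; that leaves green.
At row 4, column 4: row 4 has {red,blue,green,yellow,black,orange}; column 4 has {red,blue,yellow,black,orange}; that leaves white.
At row 5, column 1: row 5 has {blue,green,black,white,orange}; column 1 has {red,blue,green,white}; that leaves yellow.
At row 5, column 7: row 5 has {blue,green,yellow,black,white,orange}; column 7 has {blue,green,yellow,black,orange}; that leaves red.

yellow orange blue black green white red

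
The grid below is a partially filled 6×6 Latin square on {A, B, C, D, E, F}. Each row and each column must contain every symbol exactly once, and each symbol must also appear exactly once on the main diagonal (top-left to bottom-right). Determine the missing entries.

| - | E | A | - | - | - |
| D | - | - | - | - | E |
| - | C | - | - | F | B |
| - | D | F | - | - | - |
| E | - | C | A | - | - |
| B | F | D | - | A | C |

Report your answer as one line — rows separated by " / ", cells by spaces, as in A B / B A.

F E A C B D / D A B F C E / A C E D F B / C D F B E A / E B C A D F / B F D E A C

(r1,c1): row 1 has {A,E}; column 1 has {B,D,E}; the diagonal has {C}, so it must be F.
(r1,c6): row 1 has {A,E,F}; column 6 has {B,C,E}, so it must be D.
(r2,c3): row 2 has {D,E}; column 3 has {A,C,D,F}, so it must be B.
(r2,c5): row 2 has {B,D,E}; column 5 has {A,F}, so it must be C.
(r3,c1): row 3 has {B,C,F}; column 1 has {B,D,E,F}, so it must be A.
(r3,c3): row 3 has {A,B,C,F}; column 3 has {A,B,C,D,F}; the diagonal has {C,F}, so it must be E.
(r3,c4): row 3 has {A,B,C,E,F}; column 4 has {A}, so it must be D.
(r4,c1): row 4 has {D,F}; column 1 has {A,B,D,E,F}, so it must be C.
(r4,c4): row 4 has {C,D,F}; column 4 has {A,D}; the diagonal has {C,E,F}, so it must be B.
(r4,c5): row 4 has {B,C,D,F}; column 5 has {A,C,F}, so it must be E.
(r4,c6): row 4 has {B,C,D,E,F}; column 6 has {B,C,D,E}, so it must be A.
(r5,c2): row 5 has {A,C,E}; column 2 has {C,D,E,F}, so it must be B.
(r5,c5): row 5 has {A,B,C,E}; column 5 has {A,C,E,F}; the diagonal has {B,C,E,F}, so it must be D.
(r5,c6): row 5 has {A,B,C,D,E}; column 6 has {A,B,C,D,E}, so it must be F.
(r6,c4): row 6 has {A,B,C,D,F}; column 4 has {A,B,D}, so it must be E.
(r1,c4): row 1 has {A,D,E,F}; column 4 has {A,B,D,E}, so it must be C.
(r1,c5): row 1 has {A,C,D,E,F}; column 5 has {A,C,D,E,F}, so it must be B.
(r2,c2): row 2 has {B,C,D,E}; column 2 has {B,C,D,E,F}; the diagonal has {B,C,D,E,F}, so it must be A.
(r2,c4): row 2 has {A,B,C,D,E}; column 4 has {A,B,C,D,E}, so it must be F.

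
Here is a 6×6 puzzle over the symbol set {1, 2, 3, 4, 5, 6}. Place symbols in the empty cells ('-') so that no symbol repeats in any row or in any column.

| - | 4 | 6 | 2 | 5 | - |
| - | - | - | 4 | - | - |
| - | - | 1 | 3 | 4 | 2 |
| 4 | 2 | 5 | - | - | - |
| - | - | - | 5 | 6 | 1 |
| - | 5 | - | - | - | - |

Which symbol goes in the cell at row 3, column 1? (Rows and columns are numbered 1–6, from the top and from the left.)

5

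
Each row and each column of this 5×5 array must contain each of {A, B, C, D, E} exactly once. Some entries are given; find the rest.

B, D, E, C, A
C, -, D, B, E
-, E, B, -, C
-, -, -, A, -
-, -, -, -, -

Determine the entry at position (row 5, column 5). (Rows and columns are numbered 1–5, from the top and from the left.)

B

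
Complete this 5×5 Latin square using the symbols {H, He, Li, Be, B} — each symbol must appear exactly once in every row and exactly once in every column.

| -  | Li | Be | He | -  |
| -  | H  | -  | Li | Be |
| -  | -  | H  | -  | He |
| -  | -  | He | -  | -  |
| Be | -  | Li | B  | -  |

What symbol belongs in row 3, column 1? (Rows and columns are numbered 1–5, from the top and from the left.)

(r2,c3) = B
(r3,c4) = Be
(r4,c4) = H
(r5,c2) = He
(r5,c5) = H
(r1,c5) = B
(r2,c1) = He
(r3,c2) = B
(r4,c2) = Be
(r4,c5) = Li
(r1,c1) = H
(r3,c1) = Li

Li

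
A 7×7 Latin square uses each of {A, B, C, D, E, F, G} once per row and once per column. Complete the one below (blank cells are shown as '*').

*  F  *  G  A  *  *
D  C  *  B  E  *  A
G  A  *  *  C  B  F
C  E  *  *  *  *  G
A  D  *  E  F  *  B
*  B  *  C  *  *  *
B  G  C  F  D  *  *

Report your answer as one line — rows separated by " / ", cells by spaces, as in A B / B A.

E F B G A D C / D C F B E G A / G A E D C B F / C E D A B F G / A D G E F C B / F B A C G E D / B G C F D A E

(r1,c1): row 1 has {A,F,G}; column 1 has {A,B,C,D,G}, so it must be E.
(r3,c4): row 3 has {A,B,C,F,G}; column 4 has {B,C,E,F,G}, so it must be D.
(r4,c4): row 4 has {C,E,G}; column 4 has {B,C,D,E,F,G}, so it must be A.
(r4,c5): row 4 has {A,C,E,G}; column 5 has {A,C,D,E,F}, so it must be B.
(r5,c3): row 5 has {A,B,D,E,F}; column 3 has {C}, so it must be G.
(r5,c6): row 5 has {A,B,D,E,F,G}; column 6 has {B}, so it must be C.
(r6,c1): row 6 has {B,C}; column 1 has {A,B,C,D,E,G}, so it must be F.
(r6,c5): row 6 has {B,C,F}; column 5 has {A,B,C,D,E,F}, so it must be G.
(r7,c7): row 7 has {B,C,D,F,G}; column 7 has {A,B,F,G}, so it must be E.
(r1,c6): row 1 has {A,E,F,G}; column 6 has {B,C}, so it must be D.
(r1,c7): row 1 has {A,D,E,F,G}; column 7 has {A,B,E,F,G}, so it must be C.
(r2,c3): row 2 has {A,B,C,D,E}; column 3 has {C,G}, so it must be F.
(r2,c6): row 2 has {A,B,C,D,E,F}; column 6 has {B,C,D}, so it must be G.
(r3,c3): row 3 has {A,B,C,D,F,G}; column 3 has {C,F,G}, so it must be E.
(r4,c3): row 4 has {A,B,C,E,G}; column 3 has {C,E,F,G}, so it must be D.
(r4,c6): row 4 has {A,B,C,D,E,G}; column 6 has {B,C,D,G}, so it must be F.
(r6,c3): row 6 has {B,C,F,G}; column 3 has {C,D,E,F,G}, so it must be A.
(r6,c6): row 6 has {A,B,C,F,G}; column 6 has {B,C,D,F,G}, so it must be E.
(r6,c7): row 6 has {A,B,C,E,F,G}; column 7 has {A,B,C,E,F,G}, so it must be D.
(r7,c6): row 7 has {B,C,D,E,F,G}; column 6 has {B,C,D,E,F,G}, so it must be A.
(r1,c3): row 1 has {A,C,D,E,F,G}; column 3 has {A,C,D,E,F,G}, so it must be B.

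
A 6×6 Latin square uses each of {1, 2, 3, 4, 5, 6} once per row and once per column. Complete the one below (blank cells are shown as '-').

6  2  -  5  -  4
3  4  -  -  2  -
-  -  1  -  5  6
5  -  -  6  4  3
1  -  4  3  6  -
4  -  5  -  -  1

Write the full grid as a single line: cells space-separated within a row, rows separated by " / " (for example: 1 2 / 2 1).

6 2 3 5 1 4 / 3 4 6 1 2 5 / 2 3 1 4 5 6 / 5 1 2 6 4 3 / 1 5 4 3 6 2 / 4 6 5 2 3 1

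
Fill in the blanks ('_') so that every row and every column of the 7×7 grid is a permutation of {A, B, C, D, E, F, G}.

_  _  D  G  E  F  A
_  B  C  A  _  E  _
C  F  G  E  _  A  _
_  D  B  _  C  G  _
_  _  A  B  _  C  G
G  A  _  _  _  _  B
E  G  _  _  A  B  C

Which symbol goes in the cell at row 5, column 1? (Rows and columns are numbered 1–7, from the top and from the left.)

(r1,c1) = B
(r1,c2) = C
(r3,c7) = D
(r4,c4) = F
(r4,c7) = E
(r5,c2) = E
(r6,c6) = D
(r7,c3) = F
(r7,c4) = D
(r2,c7) = F
(r3,c5) = B
(r4,c1) = A
(r6,c3) = E
(r6,c4) = C
(r6,c5) = F
(r2,c1) = D
(r2,c5) = G
(r5,c1) = F

F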